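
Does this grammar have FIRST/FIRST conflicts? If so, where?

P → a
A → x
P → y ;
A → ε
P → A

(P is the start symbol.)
No FIRST/FIRST conflicts.

A FIRST/FIRST conflict occurs when two productions N → α and N → β for the same non-terminal have FIRST(α) ∩ FIRST(β) ≠ ∅ (with ε ∈ FIRST of a nullable right-hand side, so two nullable alternatives also conflict).

FIRST sets of the non-terminals at (or reachable through a nullable prefix from) the front of some alternative:
  FIRST(A) = { 'x', ε }

Productions for P:
  P → a: FIRST = { 'a' }
  P → y ;: FIRST = { 'y' }
  P → A: FIRST = { 'x', ε }
Productions for A:
  A → x: FIRST = { 'x' }
  A → ε: FIRST = { ε }

All alternatives of each non-terminal have pairwise disjoint FIRST sets.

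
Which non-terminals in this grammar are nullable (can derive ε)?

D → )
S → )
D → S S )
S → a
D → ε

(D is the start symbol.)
{ 'D' }

A non-terminal is nullable if it can derive ε (the empty string): either it has an ε-production, or it has a production whose right-hand side consists entirely of nullable non-terminals.

ε-productions: D → ε
So D is immediately nullable.
No further non-terminal can be added: every production for the remaining non-terminals contains a terminal or a non-nullable non-terminal.
Nullable = { 'D' }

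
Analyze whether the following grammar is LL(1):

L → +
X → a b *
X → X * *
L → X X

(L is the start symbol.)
No. Predict set conflict for X: { 'a' }

A grammar is LL(1) if for each non-terminal N with multiple productions, the predict sets of those productions are pairwise disjoint, where PREDICT(N → α) = (FIRST(α) \ {ε}) ∪ (FOLLOW(N) if α ⇒* ε).

Relevant sets:
  FIRST(X) = { 'a' }

For L:
  PREDICT(L → '+') = { '+' }
  PREDICT(L → X X) = { 'a' }
For X:
  PREDICT(X → a b '*') = { 'a' }
  PREDICT(X → X '*' '*') = { 'a' }

Conflict found: Predict set conflict for X: { 'a' }
The grammar is NOT LL(1).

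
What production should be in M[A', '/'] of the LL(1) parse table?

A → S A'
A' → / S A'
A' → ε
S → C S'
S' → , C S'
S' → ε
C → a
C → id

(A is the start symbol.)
To find M[A', '/'], we find productions for A' where '/' is in the predict set (PREDICT(N → α) = (FIRST(α) \ {ε}) ∪ (FOLLOW(N) if α ⇒* ε)).

Relevant sets:
  FOLLOW(A') = { $ }

A' → / S A': PREDICT = { '/' }
  '/' is in predict set, so this production goes in M[A', '/']
A' → ε: PREDICT = { $ }

M[A', '/'] = A' → / S A'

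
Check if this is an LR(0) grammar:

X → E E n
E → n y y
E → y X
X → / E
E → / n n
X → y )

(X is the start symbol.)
Augment with X' → X and build the canonical LR(0) collection (I0 = CLOSURE({[X' → . X]}), then GOTO on every symbol after a dot until no new states appear). It has 18 states:
  I0: { [E → . / n n], [E → . n y y], [E → . y X], [X → . / E], [X → . E E n], [X → . y )], [X' → . X] }  — shift
  I1: { [E → . / n n], [E → . n y y], [E → . y X], [E → / . n n], [X → / . E] }  — shift
  I2: { [E → . / n n], [E → . n y y], [E → . y X], [X → E . E n] }  — shift
  I3: { [X' → X .] }  — accept
  I4: { [E → n . y y] }  — shift
  I5: { [E → . / n n], [E → . n y y], [E → . y X], [E → y . X], [X → . / E], [X → . E E n], [X → . y )], [X → y . )] }  — shift
  I6: { [X → y ) .] }  — reduce
  I7: { [E → y X .] }  — reduce
  I8: { [E → n y . y] }  — shift
  I9: { [E → n y y .] }  — reduce
  I10: { [E → / . n n] }  — shift
  I11: { [X → E E . n] }  — shift
  I12: { [E → . / n n], [E → . n y y], [E → . y X], [E → y . X], [X → . / E], [X → . E E n], [X → . y )] }  — shift
  I13: { [X → E E n .] }  — reduce
  I14: { [E → / n . n] }  — shift
  I15: { [E → / n n .] }  — reduce
  I16: { [X → / E .] }  — reduce
  I17: { [E → / n . n], [E → n . y y] }  — shift

Every state is either a pure shift/goto state or contains exactly one complete item and nothing to shift — no conflicts. The grammar is LR(0).

Answer: Yes, the grammar is LR(0)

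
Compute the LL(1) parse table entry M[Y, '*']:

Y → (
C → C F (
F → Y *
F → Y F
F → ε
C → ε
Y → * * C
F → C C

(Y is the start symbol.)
Y → * * C

To find M[Y, '*'], we find productions for Y where '*' is in the predict set (PREDICT(N → α) = (FIRST(α) \ {ε}) ∪ (FOLLOW(N) if α ⇒* ε)).

Y → (: PREDICT = { '(' }
Y → * * C: PREDICT = { '*' }
  '*' is in predict set, so this production goes in M[Y, '*']

M[Y, '*'] = Y → * * C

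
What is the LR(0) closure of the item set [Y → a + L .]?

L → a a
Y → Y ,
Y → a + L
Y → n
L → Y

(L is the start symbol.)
{ [Y → a + L .] }

Start with: [Y → a + L .]
The dot is at the end, so nothing is added.

CLOSURE = { [Y → a + L .] }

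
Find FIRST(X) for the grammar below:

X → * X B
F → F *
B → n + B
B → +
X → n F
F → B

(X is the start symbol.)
{ '*', 'n' }

To compute FIRST(X), examine every production with X on the left-hand side, reading each right-hand side left to right until a non-nullable symbol is reached.

From X → * X B:
  - '*' is a terminal: add '*' and stop
From X → n F:
  - n is a terminal: add 'n' and stop

Collecting: FIRST(X) = { '*', 'n' }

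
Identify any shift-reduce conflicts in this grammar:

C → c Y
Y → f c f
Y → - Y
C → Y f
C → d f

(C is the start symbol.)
A shift-reduce conflict occurs when an LR(0) state has both:
  - a complete (reduce) item [A → α .] (dot at the end), and
  - a shift item [B → β . c γ] (dot before a terminal).

Augment with C' → C and build the canonical LR(0) collection (I0 = CLOSURE({[C' → . C]}), then GOTO on every symbol after a dot until no new states appear). It has 13 states:
  I0: { [C → . Y f], [C → . c Y], [C → . d f], [C' → . C], [Y → . - Y], [Y → . f c f] }  — shift
  I1: { [Y → - . Y], [Y → . - Y], [Y → . f c f] }  — shift
  I2: { [C' → C .] }  — accept
  I3: { [C → Y . f] }  — shift
  I4: { [C → c . Y], [Y → . - Y], [Y → . f c f] }  — shift
  I5: { [C → d . f] }  — shift
  I6: { [Y → f . c f] }  — shift
  I7: { [Y → f c . f] }  — shift
  I8: { [Y → f c f .] }  — reduce
  I9: { [C → d f .] }  — reduce
  I10: { [C → c Y .] }  — reduce
  I11: { [C → Y f .] }  — reduce
  I12: { [Y → - Y .] }  — reduce

No state contains both a complete item and a shift item.

Answer: No shift-reduce conflicts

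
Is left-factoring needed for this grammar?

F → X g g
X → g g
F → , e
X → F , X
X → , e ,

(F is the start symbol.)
Left-factoring is needed when two productions for the same non-terminal
share a common prefix on the right-hand side.

Productions for F:
  F → X g g
  F → , e
Productions for X:
  X → g g
  X → F , X
  X → , e ,

No common prefixes found.

Answer: No, left-factoring is not needed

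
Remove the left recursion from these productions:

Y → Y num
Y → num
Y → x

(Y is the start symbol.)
Y is directly left-recursive. The standard transformation for
  A → A α₁ | ... | A α_m | β₁ | ... | β_n
is
  A  → β₁ A' | ... | β_n A'
  A' → α₁ A' | ... | α_m A' | ε

Y → num becomes Y → num Y'
Y → x becomes Y → x Y'
Y → Y num becomes Y' → num Y'
Add Y' → ε

Resulting grammar:
Y → num Y'
Y → x Y'
Y' → num Y'
Y' → ε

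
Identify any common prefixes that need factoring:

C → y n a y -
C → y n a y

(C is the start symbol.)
Yes, C has productions with common prefix 'y n a y'

Left-factoring is needed when two productions for the same non-terminal
share a common prefix on the right-hand side.

Productions for C:
  C → y n a y -
  C → y n a y

Found common prefix 'y n a y' in productions for C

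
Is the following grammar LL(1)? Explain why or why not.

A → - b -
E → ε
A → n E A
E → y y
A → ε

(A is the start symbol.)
Relevant sets:
  FOLLOW(A) = { $ }
  FOLLOW(E) = { $, '-', 'n' }

For A:
  PREDICT(A → '-' b '-') = { '-' }
  PREDICT(A → n E A) = { 'n' }
  PREDICT(A → ε) = { $ }
For E:
  PREDICT(E → ε) = { $, '-', 'n' }
  PREDICT(E → y y) = { 'y' }

All predict sets are disjoint. The grammar IS LL(1).

Answer: Yes, the grammar is LL(1).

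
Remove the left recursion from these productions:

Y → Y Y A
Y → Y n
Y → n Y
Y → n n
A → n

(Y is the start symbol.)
Y → n Y Y'
Y → n n Y'
Y' → Y A Y'
Y' → n Y'
Y' → ε
A → n

Y is directly left-recursive. The standard transformation for
  A → A α₁ | ... | A α_m | β₁ | ... | β_n
is
  A  → β₁ A' | ... | β_n A'
  A' → α₁ A' | ... | α_m A' | ε

Y → n Y becomes Y → n Y Y'
Y → n n becomes Y → n n Y'
Y → Y Y A becomes Y' → Y A Y'
Y → Y n becomes Y' → n Y'
Add Y' → ε

Productions for other non-terminals are unchanged:
  A → n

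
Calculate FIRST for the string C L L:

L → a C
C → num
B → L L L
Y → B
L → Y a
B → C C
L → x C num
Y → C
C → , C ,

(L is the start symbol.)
{ ',', 'num' }

FIRST sets of the non-terminals involved (from the grammar, by fixed-point iteration):
  FIRST(C) = { ',', 'num' }

To compute FIRST(C L L), process the symbols left to right:
Symbol C is a non-terminal. Add FIRST(C) \ {ε} = { ',', 'num' }
C is not nullable (ε ∉ FIRST(C)), so stop here.
FIRST(C L L) = { ',', 'num' }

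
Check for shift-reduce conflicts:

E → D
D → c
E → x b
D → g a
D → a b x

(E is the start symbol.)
A shift-reduce conflict occurs when an LR(0) state has both:
  - a complete (reduce) item [A → α .] (dot at the end), and
  - a shift item [B → β . c γ] (dot before a terminal).

Augment with E' → E and build the canonical LR(0) collection (I0 = CLOSURE({[E' → . E]}), then GOTO on every symbol after a dot until no new states appear). It has 11 states:
  I0: { [D → . a b x], [D → . c], [D → . g a], [E → . D], [E → . x b], [E' → . E] }  — shift
  I1: { [E → D .] }  — reduce
  I2: { [E' → E .] }  — accept
  I3: { [D → a . b x] }  — shift
  I4: { [D → c .] }  — reduce
  I5: { [D → g . a] }  — shift
  I6: { [E → x . b] }  — shift
  I7: { [E → x b .] }  — reduce
  I8: { [D → g a .] }  — reduce
  I9: { [D → a b . x] }  — shift
  I10: { [D → a b x .] }  — reduce

No state contains both a complete item and a shift item.

Answer: No shift-reduce conflicts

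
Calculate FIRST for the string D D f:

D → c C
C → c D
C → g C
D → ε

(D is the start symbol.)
{ 'c', 'f' }

FIRST sets of the non-terminals involved (from the grammar, by fixed-point iteration):
  FIRST(D) = { 'c', ε }

To compute FIRST(D D f), process the symbols left to right:
Symbol D is a non-terminal. Add FIRST(D) \ {ε} = { 'c' }
D is nullable (ε ∈ FIRST(D)), continue to the next symbol.
Symbol D is a non-terminal. Add FIRST(D) \ {ε} = { 'c' }
D is nullable (ε ∈ FIRST(D)), continue to the next symbol.
Symbol f is a terminal. Add 'f' and stop.
FIRST(D D f) = { 'c', 'f' }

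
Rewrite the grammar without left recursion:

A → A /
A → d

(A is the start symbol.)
A is directly left-recursive. The standard transformation for
  A → A α₁ | ... | A α_m | β₁ | ... | β_n
is
  A  → β₁ A' | ... | β_n A'
  A' → α₁ A' | ... | α_m A' | ε

A → d becomes A → d A'
A → A / becomes A' → / A'
Add A' → ε

Resulting grammar:
A → d A'
A' → / A'
A' → ε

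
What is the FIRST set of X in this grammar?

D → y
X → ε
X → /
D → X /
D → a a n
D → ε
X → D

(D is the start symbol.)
FIRST sets of the other non-terminals involved (by the same procedure, iterated to a fixed point):
  FIRST(D) = { '/', 'a', 'y', ε }

From X → ε:
  - ε-production, so ε ∈ FIRST(X)
From X → /:
  - '/' is a terminal: add '/' and stop
From X → D:
  - D is a non-terminal: add FIRST(D) \ {ε} = { '/', 'a', 'y' }
    D is nullable and nothing follows, so the whole right-hand side can vanish: ε ∈ FIRST(X)

Collecting: FIRST(X) = { '/', 'a', 'y', ε }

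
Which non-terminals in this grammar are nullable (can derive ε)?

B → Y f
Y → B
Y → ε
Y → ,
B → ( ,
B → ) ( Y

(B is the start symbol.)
ε-productions: Y → ε
So Y is immediately nullable.
No further non-terminal can be added: every production for the remaining non-terminals contains a terminal or a non-nullable non-terminal.
Nullable = { 'Y' }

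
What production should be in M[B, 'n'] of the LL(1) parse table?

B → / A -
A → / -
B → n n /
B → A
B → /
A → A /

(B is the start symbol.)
To find M[B, 'n'], we find productions for B where 'n' is in the predict set (PREDICT(N → α) = (FIRST(α) \ {ε}) ∪ (FOLLOW(N) if α ⇒* ε)).

Relevant sets:
  FIRST(A) = { '/' }

B → / A -: PREDICT = { '/' }
B → n n /: PREDICT = { 'n' }
  'n' is in predict set, so this production goes in M[B, 'n']
B → A: PREDICT = { '/' }
B → /: PREDICT = { '/' }

M[B, 'n'] = B → n n /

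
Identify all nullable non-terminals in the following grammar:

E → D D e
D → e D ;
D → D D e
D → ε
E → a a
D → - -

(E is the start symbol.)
A non-terminal is nullable if it can derive ε (the empty string): either it has an ε-production, or it has a production whose right-hand side consists entirely of nullable non-terminals.

ε-productions: D → ε
So D is immediately nullable.
No further non-terminal can be added: every production for the remaining non-terminals contains a terminal or a non-nullable non-terminal.
Nullable = { 'D' }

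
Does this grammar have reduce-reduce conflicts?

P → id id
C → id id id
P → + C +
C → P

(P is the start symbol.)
A reduce-reduce conflict occurs when an LR(0) state has two complete items [A → α .] and [B → β .] — both call for a reduction, and with no lookahead the parser cannot choose between them.

Augment with P' → P and build the canonical LR(0) collection (I0 = CLOSURE({[P' → . P]}), then GOTO on every symbol after a dot until no new states appear). It has 11 states:
  I0: { [P → . + C +], [P → . id id], [P' → . P] }  — shift
  I1: { [C → . P], [C → . id id id], [P → + . C +], [P → . + C +], [P → . id id] }  — shift
  I2: { [P' → P .] }  — accept
  I3: { [P → id . id] }  — shift
  I4: { [P → id id .] }  — reduce
  I5: { [P → + C . +] }  — shift
  I6: { [C → P .] }  — reduce
  I7: { [C → id . id id], [P → id . id] }  — shift
  I8: { [C → id id . id], [P → id id .] }  — shift, reduce
  I9: { [C → id id id .] }  — reduce
  I10: { [P → + C + .] }  — reduce

No state contains more than one complete item.

Answer: No reduce-reduce conflicts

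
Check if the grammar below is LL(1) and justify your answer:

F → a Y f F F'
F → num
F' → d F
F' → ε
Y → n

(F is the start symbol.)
A grammar is LL(1) if for each non-terminal N with multiple productions, the predict sets of those productions are pairwise disjoint, where PREDICT(N → α) = (FIRST(α) \ {ε}) ∪ (FOLLOW(N) if α ⇒* ε).

Relevant sets:
  FOLLOW(F') = { $, 'd' }

For F:
  PREDICT(F → a Y f F F') = { 'a' }
  PREDICT(F → num) = { 'num' }
For F':
  PREDICT(F' → d F) = { 'd' }
  PREDICT(F' → ε) = { $, 'd' }
Y has a single production, so nothing to check there.

Conflict found: Predict set conflict for F': { 'd' }
The grammar is NOT LL(1).

Answer: No. Predict set conflict for F': { 'd' }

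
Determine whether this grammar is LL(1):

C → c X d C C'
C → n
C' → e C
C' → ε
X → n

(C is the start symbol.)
A grammar is LL(1) if for each non-terminal N with multiple productions, the predict sets of those productions are pairwise disjoint, where PREDICT(N → α) = (FIRST(α) \ {ε}) ∪ (FOLLOW(N) if α ⇒* ε).

Relevant sets:
  FOLLOW(C') = { $, 'e' }

For C:
  PREDICT(C → c X d C C') = { 'c' }
  PREDICT(C → n) = { 'n' }
For C':
  PREDICT(C' → e C) = { 'e' }
  PREDICT(C' → ε) = { $, 'e' }
X has a single production, so nothing to check there.

Conflict found: Predict set conflict for C': { 'e' }
The grammar is NOT LL(1).

Answer: No. Predict set conflict for C': { 'e' }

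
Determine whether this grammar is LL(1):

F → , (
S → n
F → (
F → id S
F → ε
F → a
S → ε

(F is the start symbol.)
Relevant sets:
  FOLLOW(F) = { $ }
  FOLLOW(S) = { $ }

For F:
  PREDICT(F → ',' '(') = { ',' }
  PREDICT(F → '(') = { '(' }
  PREDICT(F → id S) = { 'id' }
  PREDICT(F → ε) = { $ }
  PREDICT(F → a) = { 'a' }
For S:
  PREDICT(S → n) = { 'n' }
  PREDICT(S → ε) = { $ }

All predict sets are disjoint. The grammar IS LL(1).

Answer: Yes, the grammar is LL(1).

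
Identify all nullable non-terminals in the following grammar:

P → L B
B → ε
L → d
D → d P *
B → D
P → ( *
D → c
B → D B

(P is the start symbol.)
{ 'B' }

A non-terminal is nullable if it can derive ε (the empty string): either it has an ε-production, or it has a production whose right-hand side consists entirely of nullable non-terminals.

ε-productions: B → ε
So B is immediately nullable.
No further non-terminal can be added: every production for the remaining non-terminals contains a terminal or a non-nullable non-terminal.
Nullable = { 'B' }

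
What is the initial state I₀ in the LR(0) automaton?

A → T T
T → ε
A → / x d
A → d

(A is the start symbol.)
{ [A → . / x d], [A → . T T], [A → . d], [A' → . A], [T → .] }

First, augment the grammar with A' → A
I₀ = CLOSURE({ [A' → . A] }):
  [A' → . A] has the dot before A: add [A → . T T], [A → . / x d], [A → . d]
  [A → . T T] has the dot before T: add [T → .]
No further items can be added.

I₀ = { [A → . / x d], [A → . T T], [A → . d], [A' → . A], [T → .] }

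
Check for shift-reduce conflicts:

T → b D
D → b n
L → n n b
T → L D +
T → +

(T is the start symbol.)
No shift-reduce conflicts

Augment with T' → T and build the canonical LR(0) collection (I0 = CLOSURE({[T' → . T]}), then GOTO on every symbol after a dot until no new states appear). It has 13 states:
  I0: { [L → . n n b], [T → . +], [T → . L D +], [T → . b D], [T' → . T] }  — shift
  I1: { [T → + .] }  — reduce
  I2: { [D → . b n], [T → L . D +] }  — shift
  I3: { [T' → T .] }  — accept
  I4: { [D → . b n], [T → b . D] }  — shift
  I5: { [L → n . n b] }  — shift
  I6: { [L → n n . b] }  — shift
  I7: { [L → n n b .] }  — reduce
  I8: { [T → b D .] }  — reduce
  I9: { [D → b . n] }  — shift
  I10: { [D → b n .] }  — reduce
  I11: { [T → L D . +] }  — shift
  I12: { [T → L D + .] }  — reduce

No state contains both a complete item and a shift item.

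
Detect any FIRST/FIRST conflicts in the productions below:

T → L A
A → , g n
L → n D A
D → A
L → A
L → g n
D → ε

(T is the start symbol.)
A FIRST/FIRST conflict occurs when two productions N → α and N → β for the same non-terminal have FIRST(α) ∩ FIRST(β) ≠ ∅ (with ε ∈ FIRST of a nullable right-hand side, so two nullable alternatives also conflict).

FIRST sets of the non-terminals at (or reachable through a nullable prefix from) the front of some alternative:
  FIRST(A) = { ',' }

Productions for L:
  L → n D A: FIRST = { 'n' }
  L → A: FIRST = { ',' }
  L → g n: FIRST = { 'g' }
Productions for D:
  D → A: FIRST = { ',' }
  D → ε: FIRST = { ε }
T, A have only one production, so no FIRST/FIRST conflict is possible there.

All alternatives of each non-terminal have pairwise disjoint FIRST sets.

Answer: No FIRST/FIRST conflicts.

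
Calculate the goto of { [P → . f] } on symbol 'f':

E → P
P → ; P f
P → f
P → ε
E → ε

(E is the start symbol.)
{ [P → f .] }

GOTO(I, 'f') = CLOSURE({ [A → αX.β] : [A → α.Xβ] ∈ I, X = 'f' })

Items with dot before 'f', with the dot advanced:
  [P → . f] → [P → f .]
Closure adds nothing (no advanced item has the dot before a non-terminal).

GOTO = { [P → f .] }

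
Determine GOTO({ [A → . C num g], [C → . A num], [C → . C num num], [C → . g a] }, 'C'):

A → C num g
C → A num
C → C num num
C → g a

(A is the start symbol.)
{ [A → C . num g], [C → C . num num] }

GOTO(I, 'C') = CLOSURE({ [A → αX.β] : [A → α.Xβ] ∈ I, X = 'C' })

Items with dot before 'C', with the dot advanced:
  [A → . C num g] → [A → C . num g]
  [C → . C num num] → [C → C . num num]
Closure adds nothing (no advanced item has the dot before a non-terminal).

GOTO = { [A → C . num g], [C → C . num num] }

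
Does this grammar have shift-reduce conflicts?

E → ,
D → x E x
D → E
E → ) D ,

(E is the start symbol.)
No shift-reduce conflicts

A shift-reduce conflict occurs when an LR(0) state has both:
  - a complete (reduce) item [A → α .] (dot at the end), and
  - a shift item [B → β . c γ] (dot before a terminal).

Augment with E' → E and build the canonical LR(0) collection (I0 = CLOSURE({[E' → . E]}), then GOTO on every symbol after a dot until no new states appear). It has 10 states:
  I0: { [E → . ) D ,], [E → . ,], [E' → . E] }  — shift
  I1: { [D → . E], [D → . x E x], [E → ) . D ,], [E → . ) D ,], [E → . ,] }  — shift
  I2: { [E → , .] }  — reduce
  I3: { [E' → E .] }  — accept
  I4: { [E → ) D . ,] }  — shift
  I5: { [D → E .] }  — reduce
  I6: { [D → x . E x], [E → . ) D ,], [E → . ,] }  — shift
  I7: { [D → x E . x] }  — shift
  I8: { [D → x E x .] }  — reduce
  I9: { [E → ) D , .] }  — reduce

No state contains both a complete item and a shift item.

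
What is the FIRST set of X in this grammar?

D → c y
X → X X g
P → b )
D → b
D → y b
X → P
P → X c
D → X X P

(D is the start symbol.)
{ 'b' }

FIRST sets of the other non-terminals involved (by the same procedure, iterated to a fixed point):
  FIRST(P) = { 'b' }

From X → X X g:
  - X is the symbol being defined: contributes nothing new
    X is not nullable, so stop
From X → P:
  - P is a non-terminal: add FIRST(P) \ {ε} = { 'b' }
    P is not nullable, so stop

Collecting: FIRST(X) = { 'b' }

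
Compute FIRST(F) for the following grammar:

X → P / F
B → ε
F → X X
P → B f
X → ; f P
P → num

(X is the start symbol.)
{ ';', 'f', 'num' }

To compute FIRST(F), examine every production with F on the left-hand side, reading each right-hand side left to right until a non-nullable symbol is reached.

FIRST sets of the other non-terminals involved (by the same procedure, iterated to a fixed point):
  FIRST(X) = { ';', 'f', 'num' }

From F → X X:
  - X is a non-terminal: add FIRST(X) \ {ε} = { ';', 'f', 'num' }
    X is not nullable, so stop

Collecting: FIRST(F) = { ';', 'f', 'num' }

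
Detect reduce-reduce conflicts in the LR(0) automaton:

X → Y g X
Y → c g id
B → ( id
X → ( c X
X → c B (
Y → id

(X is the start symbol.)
A reduce-reduce conflict occurs when an LR(0) state has two complete items [A → α .] and [B → β .] — both call for a reduction, and with no lookahead the parser cannot choose between them.

Augment with X' → X and build the canonical LR(0) collection (I0 = CLOSURE({[X' → . X]}), then GOTO on every symbol after a dot until no new states appear). It has 16 states:
  I0: { [X → . ( c X], [X → . Y g X], [X → . c B (], [X' → . X], [Y → . c g id], [Y → . id] }  — shift
  I1: { [X → ( . c X] }  — shift
  I2: { [X' → X .] }  — accept
  I3: { [X → Y . g X] }  — shift
  I4: { [B → . ( id], [X → c . B (], [Y → c . g id] }  — shift
  I5: { [Y → id .] }  — reduce
  I6: { [B → ( . id] }  — shift
  I7: { [X → c B . (] }  — shift
  I8: { [Y → c g . id] }  — shift
  I9: { [Y → c g id .] }  — reduce
  I10: { [X → c B ( .] }  — reduce
  I11: { [B → ( id .] }  — reduce
  I12: { [X → . ( c X], [X → . Y g X], [X → . c B (], [X → Y g . X], [Y → . c g id], [Y → . id] }  — shift
  I13: { [X → Y g X .] }  — reduce
  I14: { [X → ( c . X], [X → . ( c X], [X → . Y g X], [X → . c B (], [Y → . c g id], [Y → . id] }  — shift
  I15: { [X → ( c X .] }  — reduce

No state contains more than one complete item.

Answer: No reduce-reduce conflicts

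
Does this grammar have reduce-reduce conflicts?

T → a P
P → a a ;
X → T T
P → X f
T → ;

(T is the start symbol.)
A reduce-reduce conflict occurs when an LR(0) state has two complete items [A → α .] and [B → β .] — both call for a reduction, and with no lookahead the parser cannot choose between them.

Augment with T' → T and build the canonical LR(0) collection (I0 = CLOSURE({[T' → . T]}), then GOTO on every symbol after a dot until no new states appear). It has 12 states:
  I0: { [T → . ;], [T → . a P], [T' → . T] }  — shift
  I1: { [T → ; .] }  — reduce
  I2: { [T' → T .] }  — accept
  I3: { [P → . X f], [P → . a a ;], [T → . ;], [T → . a P], [T → a . P], [X → . T T] }  — shift
  I4: { [T → a P .] }  — reduce
  I5: { [T → . ;], [T → . a P], [X → T . T] }  — shift
  I6: { [P → X . f] }  — shift
  I7: { [P → . X f], [P → . a a ;], [P → a . a ;], [T → . ;], [T → . a P], [T → a . P], [X → . T T] }  — shift
  I8: { [P → . X f], [P → . a a ;], [P → a . a ;], [P → a a . ;], [T → . ;], [T → . a P], [T → a . P], [X → . T T] }  — shift
  I9: { [P → a a ; .], [T → ; .] }  — 2 reduces
  I10: { [P → X f .] }  — reduce
  I11: { [X → T T .] }  — reduce

I9 contains complete items [P → a a ; .], [T → ; .] — reduce-reduce conflict.

Answer: Yes — I9: [P → a a ; .] vs [T → ; .]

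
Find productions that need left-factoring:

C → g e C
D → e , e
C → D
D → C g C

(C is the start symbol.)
No, left-factoring is not needed

Left-factoring is needed when two productions for the same non-terminal
share a common prefix on the right-hand side.

Productions for C:
  C → g e C
  C → D
Productions for D:
  D → e , e
  D → C g C

No common prefixes found.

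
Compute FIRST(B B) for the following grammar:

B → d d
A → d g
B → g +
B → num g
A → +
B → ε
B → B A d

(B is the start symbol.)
FIRST sets of the non-terminals involved (from the grammar, by fixed-point iteration):
  FIRST(B) = { '+', 'd', 'g', 'num', ε }

To compute FIRST(B B), process the symbols left to right:
Symbol B is a non-terminal. Add FIRST(B) \ {ε} = { '+', 'd', 'g', 'num' }
B is nullable (ε ∈ FIRST(B)), continue to the next symbol.
Symbol B is a non-terminal. Add FIRST(B) \ {ε} = { '+', 'd', 'g', 'num' }
B is nullable (ε ∈ FIRST(B)), continue to the next symbol.
All symbols are nullable, so ε is in the result.
FIRST(B B) = { '+', 'd', 'g', 'num', ε }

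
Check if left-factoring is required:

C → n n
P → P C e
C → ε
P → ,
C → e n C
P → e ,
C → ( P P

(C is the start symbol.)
No, left-factoring is not needed

Left-factoring is needed when two productions for the same non-terminal
share a common prefix on the right-hand side.

Productions for C:
  C → n n
  C → ε
  C → e n C
  C → ( P P
Productions for P:
  P → P C e
  P → ,
  P → e ,

No common prefixes found.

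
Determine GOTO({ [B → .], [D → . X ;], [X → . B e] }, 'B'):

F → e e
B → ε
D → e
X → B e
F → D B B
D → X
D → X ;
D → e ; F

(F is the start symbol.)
{ [X → B . e] }

GOTO(I, 'B') = CLOSURE({ [A → αX.β] : [A → α.Xβ] ∈ I, X = 'B' })

Items with dot before 'B', with the dot advanced:
  [X → . B e] → [X → B . e]
Closure adds nothing (no advanced item has the dot before a non-terminal).

GOTO = { [X → B . e] }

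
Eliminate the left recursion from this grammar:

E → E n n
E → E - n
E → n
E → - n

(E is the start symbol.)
E is directly left-recursive. The standard transformation for
  A → A α₁ | ... | A α_m | β₁ | ... | β_n
is
  A  → β₁ A' | ... | β_n A'
  A' → α₁ A' | ... | α_m A' | ε

E → n becomes E → n E'
E → - n becomes E → - n E'
E → E n n becomes E' → n n E'
E → E - n becomes E' → - n E'
Add E' → ε

Resulting grammar:
E → n E'
E → - n E'
E' → n n E'
E' → - n E'
E' → ε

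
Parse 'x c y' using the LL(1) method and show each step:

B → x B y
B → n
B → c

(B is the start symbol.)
LL(1) parsing maintains a stack (initially the start symbol over $) and the input. At each step: if the stack top is a terminal, match it against the current input token; if it is a non-terminal N, replace it with the RHS of M[N, lookahead] (the unique production whose predict set contains the lookahead).

Stack is shown with the top on the left.

Stack    Input    Action
------------------------
B $      x c y $  output B → x B y
x B y $  x c y $  match 'x'
B y $    c y $    output B → c
c y $    c y $    match 'c'
y $      y $      match 'y'
$        $        accept

The string is accepted.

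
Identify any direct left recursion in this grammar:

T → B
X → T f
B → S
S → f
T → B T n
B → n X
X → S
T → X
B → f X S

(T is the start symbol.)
T → B: starts with B
X → T f: starts with T
B → S: starts with S
S → f: starts with f
T → B T n: starts with B
B → n X: starts with n
X → S: starts with S
T → X: starts with X
B → f X S: starts with f

No direct left recursion found.

Answer: No direct left recursion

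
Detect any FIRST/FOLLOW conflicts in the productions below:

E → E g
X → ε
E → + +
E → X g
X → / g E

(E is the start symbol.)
No FIRST/FOLLOW conflicts.

Nullable non-terminals: X.

X: nullable alternative(s) X → ε; FOLLOW(X) = { 'g' }
  X → ε: FIRST \ {ε} = { } — this is the only nullable alternative, skip
  X → / g E: FIRST \ {ε} = { '/' } — disjoint from FOLLOW(X)

E has no nullable alternative, so no FIRST/FOLLOW check is needed there.

No FIRST/FOLLOW conflicts found.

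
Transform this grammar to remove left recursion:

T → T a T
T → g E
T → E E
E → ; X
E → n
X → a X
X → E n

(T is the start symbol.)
T is directly left-recursive. The standard transformation for
  A → A α₁ | ... | A α_m | β₁ | ... | β_n
is
  A  → β₁ A' | ... | β_n A'
  A' → α₁ A' | ... | α_m A' | ε

T → g E becomes T → g E T'
T → E E becomes T → E E T'
T → T a T becomes T' → a T T'
Add T' → ε

Productions for other non-terminals are unchanged:
  E → ; X
  E → n
  X → a X
  X → E n

Resulting grammar:
T → g E T'
T → E E T'
T' → a T T'
T' → ε
E → ; X
E → n
X → a X
X → E n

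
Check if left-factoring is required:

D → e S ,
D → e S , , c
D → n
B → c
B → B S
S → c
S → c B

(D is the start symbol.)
Left-factoring is needed when two productions for the same non-terminal
share a common prefix on the right-hand side.

Productions for D:
  D → e S ,
  D → e S , , c
  D → n
Productions for B:
  B → c
  B → B S
Productions for S:
  S → c
  S → c B

Found common prefix 'e S ,' in productions for D
Found common prefix 'c' in productions for S

Answer: Yes, D has productions with common prefix 'e S ,'; S has productions with common prefix 'c'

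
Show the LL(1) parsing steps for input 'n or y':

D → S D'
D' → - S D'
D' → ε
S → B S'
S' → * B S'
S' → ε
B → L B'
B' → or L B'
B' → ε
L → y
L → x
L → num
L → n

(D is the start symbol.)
Stack is shown with the top on the left.

Stack            Input     Action
---------------------------------
D $              n or y $  output D → S D'
S D' $           n or y $  output S → B S'
B S' D' $        n or y $  output B → L B'
L B' S' D' $     n or y $  output L → n
n B' S' D' $     n or y $  match 'n'
B' S' D' $       or y $    output B' → or L B'
or L B' S' D' $  or y $    match 'or'
L B' S' D' $     y $       output L → y
y B' S' D' $     y $       match 'y'
B' S' D' $       $         output B' → ε
S' D' $          $         output S' → ε
D' $             $         output D' → ε
$                $         accept

The string is accepted.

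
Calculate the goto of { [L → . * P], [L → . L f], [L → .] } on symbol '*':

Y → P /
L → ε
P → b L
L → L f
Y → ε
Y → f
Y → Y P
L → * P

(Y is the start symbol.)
{ [L → * . P], [P → . b L] }

GOTO(I, '*') = CLOSURE({ [A → αX.β] : [A → α.Xβ] ∈ I, X = '*' })

Items with dot before '*', with the dot advanced:
  [L → . * P] → [L → * . P]
Closure of the advanced items:
  [L → * . P] has the dot before P: add [P → . b L]

GOTO = { [L → * . P], [P → . b L] }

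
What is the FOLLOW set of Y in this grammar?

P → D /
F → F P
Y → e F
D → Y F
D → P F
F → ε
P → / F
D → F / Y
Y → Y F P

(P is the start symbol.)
{ '/', 'e' }

To compute FOLLOW(Y), find every occurrence of Y on a right-hand side N → α Y β: add FIRST(β) \ {ε}, and if β is empty or nullable also add FOLLOW(N). Iterate to a fixed point.

In D → Y F: Y is followed by F, add FIRST(F) \ {ε} = { '/', 'e' }
  F is nullable, so also add FOLLOW(D)
In D → F / Y: Y is at the end, add FOLLOW(D)
In Y → Y F P: Y is followed by F P, add FIRST(F P) \ {ε} = { '/', 'e' }

The FOLLOW sets referred to above (computed the same way, to a fixed point):
  FOLLOW(D) = { '/' }

Taking the union: FOLLOW(Y) = { '/', 'e' }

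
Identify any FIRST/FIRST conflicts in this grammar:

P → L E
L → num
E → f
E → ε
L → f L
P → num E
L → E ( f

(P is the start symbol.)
Yes. P → L E / P → num E on { 'num' }; L → f L / L → E '(' f on { 'f' }

A FIRST/FIRST conflict occurs when two productions N → α and N → β for the same non-terminal have FIRST(α) ∩ FIRST(β) ≠ ∅ (with ε ∈ FIRST of a nullable right-hand side, so two nullable alternatives also conflict).

FIRST sets of the non-terminals at (or reachable through a nullable prefix from) the front of some alternative:
  FIRST(L) = { '(', 'f', 'num' }
  FIRST(E) = { 'f', ε }

Productions for P:
  P → L E: FIRST = { '(', 'f', 'num' }
  P → num E: FIRST = { 'num' }
Productions for L:
  L → num: FIRST = { 'num' }
  L → f L: FIRST = { 'f' }
  L → E ( f: FIRST = { '(', 'f' }
Productions for E:
  E → f: FIRST = { 'f' }
  E → ε: FIRST = { ε }

Conflict for P: P → L E and P → num E
  Overlap: { 'num' }
Conflict for L: L → f L and L → E ( f
  Overlap: { 'f' }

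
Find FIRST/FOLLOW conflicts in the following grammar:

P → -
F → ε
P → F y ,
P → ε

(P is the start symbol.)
A FIRST/FOLLOW conflict occurs when a non-terminal N has a nullable alternative N → β (β ⇒* ε) and another alternative N → α with FIRST(α) ∩ FOLLOW(N) ≠ ∅: on such a lookahead the parser cannot decide between expanding α and letting N vanish via β.

Nullable non-terminals: F, P.
FIRST sets used below: FIRST(F) = { ε }
F has a nullable alternative but only one production, so nothing to check.

P: nullable alternative(s) P → ε; FOLLOW(P) = { $ }
  P → -: FIRST \ {ε} = { '-' } — disjoint from FOLLOW(P)
  P → F y ,: FIRST \ {ε} = { 'y' } — disjoint from FOLLOW(P)
  P → ε: FIRST \ {ε} = { } — this is the only nullable alternative, skip

No FIRST/FOLLOW conflicts found.

Answer: No FIRST/FOLLOW conflicts.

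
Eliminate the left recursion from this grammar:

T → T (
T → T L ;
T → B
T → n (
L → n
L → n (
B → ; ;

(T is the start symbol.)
T → B T'
T → n ( T'
T' → ( T'
T' → L ; T'
T' → ε
L → n
L → n (
B → ; ;

T is directly left-recursive. The standard transformation for
  A → A α₁ | ... | A α_m | β₁ | ... | β_n
is
  A  → β₁ A' | ... | β_n A'
  A' → α₁ A' | ... | α_m A' | ε

T → B becomes T → B T'
T → n ( becomes T → n ( T'
T → T ( becomes T' → ( T'
T → T L ; becomes T' → L ; T'
Add T' → ε

Productions for other non-terminals are unchanged:
  L → n
  L → n (
  B → ; ;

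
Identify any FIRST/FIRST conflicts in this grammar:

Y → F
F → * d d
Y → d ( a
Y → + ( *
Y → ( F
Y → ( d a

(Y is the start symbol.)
A FIRST/FIRST conflict occurs when two productions N → α and N → β for the same non-terminal have FIRST(α) ∩ FIRST(β) ≠ ∅ (with ε ∈ FIRST of a nullable right-hand side, so two nullable alternatives also conflict).

FIRST sets of the non-terminals at (or reachable through a nullable prefix from) the front of some alternative:
  FIRST(F) = { '*' }

Productions for Y:
  Y → F: FIRST = { '*' }
  Y → d ( a: FIRST = { 'd' }
  Y → + ( *: FIRST = { '+' }
  Y → ( F: FIRST = { '(' }
  Y → ( d a: FIRST = { '(' }
F has only one production, so no FIRST/FIRST conflict is possible there.

Conflict for Y: Y → ( F and Y → ( d a
  Overlap: { '(' }

Answer: Yes. Y → '(' F / Y → '(' d a on { '(' }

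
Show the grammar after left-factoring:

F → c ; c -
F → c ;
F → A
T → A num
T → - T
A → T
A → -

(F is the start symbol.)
F → c ; F'
F' → c -
F' → ε
F → A
T → A num
T → - T
A → T
A → -

Left-factoring transforms A → αβ₁ | αβ₂ into A → αA' and A' → β₁ | β₂
(α is the longest common prefix among the alternatives). Repeat until
no nonterminal has two alternatives with a common prefix.

Round 1: F has alternatives sharing prefix 'c ;'. Introduce F': F → c ; F'
  Add: F' → c -
  Add: F' → ε

No remaining common prefixes — done.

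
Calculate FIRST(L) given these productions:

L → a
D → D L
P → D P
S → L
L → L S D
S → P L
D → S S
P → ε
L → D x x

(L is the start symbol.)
{ 'a' }

To compute FIRST(L), examine every production with L on the left-hand side, reading each right-hand side left to right until a non-nullable symbol is reached.

FIRST sets of the other non-terminals involved (by the same procedure, iterated to a fixed point):
  FIRST(D) = { 'a' }

From L → a:
  - a is a terminal: add 'a' and stop
From L → L S D:
  - L is the symbol being defined: contributes nothing new
    L is not nullable, so stop
From L → D x x:
  - D is a non-terminal: add FIRST(D) \ {ε} = { 'a' }
    D is not nullable, so stop

Collecting: FIRST(L) = { 'a' }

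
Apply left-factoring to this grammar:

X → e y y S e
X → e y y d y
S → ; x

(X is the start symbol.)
X → e y y X'
X' → S e
X' → d y
S → ; x

Left-factoring transforms A → αβ₁ | αβ₂ into A → αA' and A' → β₁ | β₂
(α is the longest common prefix among the alternatives). Repeat until
no nonterminal has two alternatives with a common prefix.

Round 1: X has alternatives sharing prefix 'e y y'. Introduce X': X → e y y X'
  Add: X' → S e
  Add: X' → d y

No remaining common prefixes — done.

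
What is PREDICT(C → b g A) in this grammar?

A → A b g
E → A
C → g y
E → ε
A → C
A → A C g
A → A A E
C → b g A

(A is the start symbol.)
PREDICT(C → b g A) = (FIRST(RHS) \ {ε}) ∪ (FOLLOW(C) if ε ∈ FIRST(RHS), i.e. RHS ⇒* ε)
FIRST(b g A) = { 'b' }
ε ∉ FIRST(b g A), so FOLLOW(C) is not added.
PREDICT(C → b g A) = { 'b' }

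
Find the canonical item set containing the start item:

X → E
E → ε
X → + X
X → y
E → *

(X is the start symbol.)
{ [E → . *], [E → .], [X → . + X], [X → . E], [X → . y], [X' → . X] }

First, augment the grammar with X' → X
I₀ = CLOSURE({ [X' → . X] }):
  [X' → . X] has the dot before X: add [X → . E], [X → . + X], [X → . y]
  [X → . E] has the dot before E: add [E → .], [E → . *]
No further items can be added.

I₀ = { [E → . *], [E → .], [X → . + X], [X → . E], [X → . y], [X' → . X] }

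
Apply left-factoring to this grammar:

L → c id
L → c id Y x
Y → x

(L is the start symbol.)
L → c id L'
L' → ε
L' → Y x
Y → x

Left-factoring transforms A → αβ₁ | αβ₂ into A → αA' and A' → β₁ | β₂
(α is the longest common prefix among the alternatives). Repeat until
no nonterminal has two alternatives with a common prefix.

Round 1: L has alternatives sharing prefix 'c id'. Introduce L': L → c id L'
  Add: L' → ε
  Add: L' → Y x

No remaining common prefixes — done.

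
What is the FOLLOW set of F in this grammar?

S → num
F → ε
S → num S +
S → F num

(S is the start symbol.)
To compute FOLLOW(F), find every occurrence of F on a right-hand side N → α F β: add FIRST(β) \ {ε}, and if β is empty or nullable also add FOLLOW(N). Iterate to a fixed point.

In S → F num: F is followed by num, add FIRST(num) \ {ε} = { 'num' }

Taking the union: FOLLOW(F) = { 'num' }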